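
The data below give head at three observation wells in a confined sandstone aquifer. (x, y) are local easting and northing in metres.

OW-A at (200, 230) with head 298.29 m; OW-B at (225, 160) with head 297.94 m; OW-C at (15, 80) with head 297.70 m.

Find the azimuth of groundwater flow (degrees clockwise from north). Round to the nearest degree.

172°

Differences from OW-A: to OW-B (Δx, Δy, Δh) = (25, -70, -0.35); to OW-C = (-185, -150, -0.59).
Determinant of the coordinate differences = 25·(-150) − (-185)·(-70) = -16700.
∂h/∂x = [(-0.35)·(-150) − (-0.59)·(-70)] / -16700 = -0.0006707
∂h/∂y = [25·(-0.59) − (-185)·(-0.35)] / -16700 = +0.004760
Flow direction (−∇h) has components (+0.0006707 E, -0.004760 N).
Azimuth = atan2(E, N) = atan2(+0.0006707, -0.004760) = 172.0° ≈ 172°.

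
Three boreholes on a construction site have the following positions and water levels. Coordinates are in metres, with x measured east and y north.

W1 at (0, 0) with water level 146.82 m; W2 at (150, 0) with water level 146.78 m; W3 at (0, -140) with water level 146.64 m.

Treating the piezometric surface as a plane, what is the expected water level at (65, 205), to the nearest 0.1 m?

147.1 m

∂h/∂x = (146.78 − 146.82) / (150 − 0) = -0.0002667
∂h/∂y = (146.64 − 146.82) / (-140 − 0) = +0.001286
h(65, 205) = 146.82 + (-0.0002667)·(65) + (+0.001286)·(205) = 146.82 -0.017 +0.264 = 147.066 m.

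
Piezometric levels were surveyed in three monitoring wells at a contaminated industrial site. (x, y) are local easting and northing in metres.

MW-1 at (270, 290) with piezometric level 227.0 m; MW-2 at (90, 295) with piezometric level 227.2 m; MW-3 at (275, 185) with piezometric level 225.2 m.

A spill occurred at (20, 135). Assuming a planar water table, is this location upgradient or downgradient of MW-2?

downgradient

With h = a·x + b·y + c and MW-1 as origin, the differences give:
  (-180)·a + 5·b = +0.2
  5·a + (-105)·b = -1.8
Eliminate b (×(-105) and ×5, subtract): 18875·a = -12.00 → a = ∂h/∂x = -0.0006358
Back-substitute: b = ∂h/∂y = +0.01711.
Head at (20, 135) = 227.0 + (-0.0006358)·(-250) + (+0.01711)·(-155) = 224.51 m.
That is lower than the 227.2 m at MW-2, so the point is downgradient.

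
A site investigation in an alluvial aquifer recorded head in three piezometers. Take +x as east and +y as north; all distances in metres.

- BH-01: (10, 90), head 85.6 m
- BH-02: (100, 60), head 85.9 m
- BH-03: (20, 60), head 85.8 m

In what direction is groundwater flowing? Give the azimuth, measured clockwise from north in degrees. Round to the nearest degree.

349°

Differences from BH-01: to BH-02 (Δx, Δy, Δh) = (90, -30, +0.3); to BH-03 = (10, -30, +0.2).
Solve a·Δx + b·Δy = Δh: det = 90·(-30) − 10·(-30) = -2400.
∂h/∂x = [(+0.3)·(-30) − (+0.2)·(-30)] / -2400 = +0.001250
∂h/∂y = [90·(+0.2) − 10·(+0.3)] / -2400 = -0.006250
Flow direction (−∇h) has components (-0.001250 E, +0.006250 N).
Azimuth = atan2(E, N) = atan2(-0.001250, +0.006250) = 348.7° ≈ 349°.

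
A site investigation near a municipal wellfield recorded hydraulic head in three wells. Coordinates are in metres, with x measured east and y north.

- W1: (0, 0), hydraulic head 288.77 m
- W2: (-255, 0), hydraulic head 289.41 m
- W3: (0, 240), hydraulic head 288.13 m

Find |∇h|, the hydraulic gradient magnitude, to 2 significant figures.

∂h/∂x = (289.41 − 288.77) / (-255 − 0) = -0.002510
∂h/∂y = (288.13 − 288.77) / (240 − 0) = -0.002667
|∇h| = √(-0.002510² + -0.002667²) = 0.003662

0.0037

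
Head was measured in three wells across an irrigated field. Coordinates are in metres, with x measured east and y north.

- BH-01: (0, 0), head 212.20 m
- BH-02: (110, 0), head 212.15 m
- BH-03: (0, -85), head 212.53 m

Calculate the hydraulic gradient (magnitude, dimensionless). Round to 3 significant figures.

∂h/∂x = (212.15 − 212.20) / (110 − 0) = -0.0004545
∂h/∂y = (212.53 − 212.20) / (-85 − 0) = -0.003882
|∇h| = √(-0.0004545² + -0.003882²) = 0.003909

0.00391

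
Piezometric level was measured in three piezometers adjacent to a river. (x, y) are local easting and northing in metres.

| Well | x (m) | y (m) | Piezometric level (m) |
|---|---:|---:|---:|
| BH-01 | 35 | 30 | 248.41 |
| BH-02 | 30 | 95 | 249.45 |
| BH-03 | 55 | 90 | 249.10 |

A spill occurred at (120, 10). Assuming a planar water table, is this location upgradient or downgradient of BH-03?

With h = a·x + b·y + c and BH-01 as origin, the differences give:
  (-5)·a + 65·b = +1.04
  20·a + 60·b = +0.69
Eliminate b (×60 and ×65, subtract): -1600·a = 17.550 → a = ∂h/∂x = -0.01097
Back-substitute: b = ∂h/∂y = +0.01516.
Head at (120, 10) = 248.41 + (-0.01097)·(85) + (+0.01516)·(-20) = 247.17 m.
That is lower than the 249.10 m at BH-03, so the point is downgradient.

downgradient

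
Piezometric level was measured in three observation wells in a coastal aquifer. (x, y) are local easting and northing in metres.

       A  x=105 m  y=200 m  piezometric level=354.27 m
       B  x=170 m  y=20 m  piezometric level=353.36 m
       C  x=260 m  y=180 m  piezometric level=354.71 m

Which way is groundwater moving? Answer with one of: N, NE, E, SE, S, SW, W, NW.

SW

Three-point gradient (reference A): Δ to B = (65, -180, -0.91), Δ to C = (155, -20, +0.44).
∂h/∂x = +0.003662, ∂h/∂y = +0.006378 (det = 26600).
Flow = −∇h = (-0.003662 east, -0.006378 north), which points southwest.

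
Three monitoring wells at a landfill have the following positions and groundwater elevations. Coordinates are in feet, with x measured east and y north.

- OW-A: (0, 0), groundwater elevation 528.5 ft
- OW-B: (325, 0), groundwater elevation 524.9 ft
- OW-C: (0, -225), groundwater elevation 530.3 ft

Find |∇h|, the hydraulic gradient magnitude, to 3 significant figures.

∂h/∂x = (524.9 − 528.5) / (325 − 0) = -0.01108
∂h/∂y = (530.3 − 528.5) / (-225 − 0) = -0.008000
|∇h| = √(-0.01108² + -0.008000²) = 0.01367

0.0137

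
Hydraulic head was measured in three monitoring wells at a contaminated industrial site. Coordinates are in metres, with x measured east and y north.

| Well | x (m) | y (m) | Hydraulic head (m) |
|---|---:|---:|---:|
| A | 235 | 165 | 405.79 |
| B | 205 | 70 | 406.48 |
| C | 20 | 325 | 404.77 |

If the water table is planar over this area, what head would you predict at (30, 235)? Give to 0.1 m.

405.4 m

With h = a·x + b·y + c and A as origin, the differences give:
  (-30)·a + (-95)·b = +0.69
  (-215)·a + 160·b = -1.02
Eliminate b (×160 and ×(-95), subtract): -25225·a = 13.500 → a = ∂h/∂x = -0.0005352
Back-substitute: b = ∂h/∂y = -0.007094.
h(30, 235) = 405.79 + (-0.0005352)·(-205) + (-0.007094)·(70) = 405.79 +0.110 -0.497 = 405.403 m.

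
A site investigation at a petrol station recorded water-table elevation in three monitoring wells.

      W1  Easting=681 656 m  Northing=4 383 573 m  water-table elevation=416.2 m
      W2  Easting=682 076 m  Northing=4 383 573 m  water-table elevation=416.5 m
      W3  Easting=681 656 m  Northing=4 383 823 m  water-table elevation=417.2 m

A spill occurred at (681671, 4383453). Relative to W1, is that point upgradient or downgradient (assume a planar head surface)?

∂h/∂x = (416.5 − 416.2) / (682076 − 681656) = +0.0007143
∂h/∂y = (417.2 − 416.2) / (4383823 − 4383573) = +0.004000
Head at (681671, 4383453) = 416.2 + (+0.0007143)·(15) + (+0.004000)·(-120) = 415.73 m.
That is lower than the 416.2 m at W1, so the point is downgradient.

downgradient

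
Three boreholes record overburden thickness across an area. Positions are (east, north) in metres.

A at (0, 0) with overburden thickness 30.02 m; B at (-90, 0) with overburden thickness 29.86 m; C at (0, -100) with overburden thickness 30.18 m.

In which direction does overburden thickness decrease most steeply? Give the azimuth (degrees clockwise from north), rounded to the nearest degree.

312°

∂d/∂x = (29.86 − 30.02) / (-90 − 0) = +0.001778
∂d/∂y = (30.18 − 30.02) / (-100 − 0) = -0.001600
Steepest decrease is along −∇f: components (-0.001778 E, +0.001600 N).
Azimuth = atan2(-0.001778, +0.001600) = 312.0° ≈ 312°.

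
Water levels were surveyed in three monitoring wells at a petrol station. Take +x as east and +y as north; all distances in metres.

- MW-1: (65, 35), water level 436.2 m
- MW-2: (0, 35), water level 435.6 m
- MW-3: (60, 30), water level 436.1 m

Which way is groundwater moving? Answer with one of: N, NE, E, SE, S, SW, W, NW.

Three-point gradient (reference MW-1): Δ to MW-2 = (-65, 0, -0.6), Δ to MW-3 = (-5, -5, -0.1).
∂h/∂x = +0.009231, ∂h/∂y = +0.01077 (det = 325).
Flow = −∇h = (-0.009231 east, -0.01077 north), which points southwest.

SW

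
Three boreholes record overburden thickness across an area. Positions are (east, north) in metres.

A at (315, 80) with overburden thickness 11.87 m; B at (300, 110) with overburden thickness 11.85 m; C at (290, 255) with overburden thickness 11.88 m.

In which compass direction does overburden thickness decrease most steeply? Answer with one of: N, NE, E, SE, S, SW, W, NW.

W

Taking A as reference: B−A = (-15, 30, -0.02); C−A = (-25, 175, +0.01).
Determinant of the coordinate differences = (-15)·175 − (-25)·30 = -1875.
∂d/∂x = [(-0.02)·175 − (+0.01)·30] / -1875 = +0.002027
∂d/∂y = [(-15)·(+0.01) − (-25)·(-0.02)] / -1875 = +0.0003467
Steepest decrease is along −∇f = (-0.002027 E, -0.0003467 N) → west.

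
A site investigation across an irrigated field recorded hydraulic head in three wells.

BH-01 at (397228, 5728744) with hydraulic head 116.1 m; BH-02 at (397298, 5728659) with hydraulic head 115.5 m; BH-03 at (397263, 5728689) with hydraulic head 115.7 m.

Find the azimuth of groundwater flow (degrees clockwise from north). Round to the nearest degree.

188°

Taking BH-01 as reference: BH-02−BH-01 = (70, -85, -0.6); BH-03−BH-01 = (35, -55, -0.4).
Determinant of the coordinate differences = 70·(-55) − 35·(-85) = -875.
∂h/∂x = [(-0.6)·(-55) − (-0.4)·(-85)] / -875 = +0.001143
∂h/∂y = [70·(-0.4) − 35·(-0.6)] / -875 = +0.008000
Flow direction (−∇h) has components (-0.001143 E, -0.008000 N).
Azimuth = atan2(E, N) = atan2(-0.001143, -0.008000) = 188.1° ≈ 188°.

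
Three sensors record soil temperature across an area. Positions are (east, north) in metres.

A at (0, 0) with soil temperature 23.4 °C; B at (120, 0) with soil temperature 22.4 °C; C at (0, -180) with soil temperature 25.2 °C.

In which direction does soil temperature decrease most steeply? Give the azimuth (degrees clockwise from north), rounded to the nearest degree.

∂T/∂x = (22.4 − 23.4) / (120 − 0) = -0.008333
∂T/∂y = (25.2 − 23.4) / (-180 − 0) = -0.01000
Steepest decrease is along −∇f: components (+0.008333 E, +0.01000 N).
Azimuth = atan2(+0.008333, +0.01000) = 39.8° ≈ 040°.

040°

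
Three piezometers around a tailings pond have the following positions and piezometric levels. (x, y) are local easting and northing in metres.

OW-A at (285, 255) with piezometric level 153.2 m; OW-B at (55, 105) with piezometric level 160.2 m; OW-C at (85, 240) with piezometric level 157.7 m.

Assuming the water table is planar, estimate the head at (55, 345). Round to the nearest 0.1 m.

156.9 m

Taking OW-A as reference: OW-B−OW-A = (-230, -150, +7.0); OW-C−OW-A = (-200, -15, +4.5).
Solve a·Δx + b·Δy = Δh: det = (-230)·(-15) − (-200)·(-150) = -26550.
∂h/∂x = [(+7.0)·(-15) − (+4.5)·(-150)] / -26550 = -0.02147
∂h/∂y = [(-230)·(+4.5) − (-200)·(+7.0)] / -26550 = -0.01375
h(55, 345) = 153.2 + (-0.02147)·(-230) + (-0.01375)·(90) = 153.2 +4.938 -1.237 = 156.901 m.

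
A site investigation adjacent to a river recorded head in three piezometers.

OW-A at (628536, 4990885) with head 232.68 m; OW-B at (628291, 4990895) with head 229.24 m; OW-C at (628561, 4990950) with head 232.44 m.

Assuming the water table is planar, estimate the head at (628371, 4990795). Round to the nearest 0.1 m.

231.2 m

Differences from OW-A: to OW-B (Δx, Δy, Δh) = (-245, 10, -3.44); to OW-C = (25, 65, -0.24).
Determinant of the coordinate differences = (-245)·65 − 25·10 = -16175.
∂h/∂x = [(-3.44)·65 − (-0.24)·10] / -16175 = +0.01368
∂h/∂y = [(-245)·(-0.24) − 25·(-3.44)] / -16175 = -0.008952
h(628371, 4990795) = 232.68 + (+0.01368)·(-165) + (-0.008952)·(-90) = 232.68 -2.256 +0.806 = 231.229 m.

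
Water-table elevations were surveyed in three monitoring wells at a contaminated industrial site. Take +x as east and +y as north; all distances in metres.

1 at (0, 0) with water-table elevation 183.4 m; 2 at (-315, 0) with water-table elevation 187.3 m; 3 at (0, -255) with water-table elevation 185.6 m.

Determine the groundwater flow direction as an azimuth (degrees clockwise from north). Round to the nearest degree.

055°

∂h/∂x = (187.3 − 183.4) / (-315 − 0) = -0.01238
∂h/∂y = (185.6 − 183.4) / (-255 − 0) = -0.008627
Flow direction (−∇h) has components (+0.01238 E, +0.008627 N).
Azimuth = atan2(E, N) = atan2(+0.01238, +0.008627) = 55.1° ≈ 055°.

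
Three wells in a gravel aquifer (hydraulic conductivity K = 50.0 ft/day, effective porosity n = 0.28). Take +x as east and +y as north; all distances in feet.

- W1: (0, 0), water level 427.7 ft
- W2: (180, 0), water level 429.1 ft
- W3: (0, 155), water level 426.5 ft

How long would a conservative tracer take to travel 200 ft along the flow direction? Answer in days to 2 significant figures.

100 days

∂h/∂x = (429.1 − 427.7) / (180 − 0) = +0.007778
∂h/∂y = (426.5 − 427.7) / (155 − 0) = -0.007742
|∇h| = √(0.007778² + -0.007742²) = 0.01097
Seepage velocity v = K·i/n = 50.0 × 0.01097 / 0.28 = 1.959 ft/day.
t = 200 / 1.959 = 102.1 days.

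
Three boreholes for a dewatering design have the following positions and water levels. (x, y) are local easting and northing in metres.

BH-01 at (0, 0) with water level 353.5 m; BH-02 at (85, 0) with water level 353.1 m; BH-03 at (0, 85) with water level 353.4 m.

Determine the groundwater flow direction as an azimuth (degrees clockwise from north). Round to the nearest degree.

∂h/∂x = (353.1 − 353.5) / (85 − 0) = -0.004706
∂h/∂y = (353.4 − 353.5) / (85 − 0) = -0.001176
Flow direction (−∇h) has components (+0.004706 E, +0.001176 N).
Azimuth = atan2(E, N) = atan2(+0.004706, +0.001176) = 76.0° ≈ 076°.

076°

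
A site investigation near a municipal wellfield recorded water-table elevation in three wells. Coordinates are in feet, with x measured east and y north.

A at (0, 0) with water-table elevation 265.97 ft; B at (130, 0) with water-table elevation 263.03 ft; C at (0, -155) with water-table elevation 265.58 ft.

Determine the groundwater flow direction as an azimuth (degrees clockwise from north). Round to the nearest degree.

096°

∂h/∂x = (263.03 − 265.97) / (130 − 0) = -0.02262
∂h/∂y = (265.58 − 265.97) / (-155 − 0) = +0.002516
Flow direction (−∇h) has components (+0.02262 E, -0.002516 N).
Azimuth = atan2(E, N) = atan2(+0.02262, -0.002516) = 96.3° ≈ 096°.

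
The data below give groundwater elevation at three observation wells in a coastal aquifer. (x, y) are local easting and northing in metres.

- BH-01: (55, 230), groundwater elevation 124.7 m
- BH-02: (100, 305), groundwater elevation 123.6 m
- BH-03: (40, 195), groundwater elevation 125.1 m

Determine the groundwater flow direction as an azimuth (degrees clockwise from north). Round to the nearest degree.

080°

Taking BH-01 as reference: BH-02−BH-01 = (45, 75, -1.1); BH-03−BH-01 = (-15, -35, +0.4).
Determinant of the coordinate differences = 45·(-35) − (-15)·75 = -450.
∂h/∂x = [(-1.1)·(-35) − (+0.4)·75] / -450 = -0.01889
∂h/∂y = [45·(+0.4) − (-15)·(-1.1)] / -450 = -0.003333
Flow direction (−∇h) has components (+0.01889 E, +0.003333 N).
Azimuth = atan2(E, N) = atan2(+0.01889, +0.003333) = 80.0° ≈ 080°.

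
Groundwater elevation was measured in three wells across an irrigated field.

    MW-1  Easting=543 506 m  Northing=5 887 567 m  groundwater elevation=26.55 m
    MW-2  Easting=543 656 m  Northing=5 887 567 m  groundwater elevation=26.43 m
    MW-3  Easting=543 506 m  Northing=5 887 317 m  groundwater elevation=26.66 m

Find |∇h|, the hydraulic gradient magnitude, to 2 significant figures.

0.00091

∂h/∂x = (26.43 − 26.55) / (543656 − 543506) = -0.0008000
∂h/∂y = (26.66 − 26.55) / (5887317 − 5887567) = -0.0004400
|∇h| = √(-0.0008000² + -0.0004400²) = 0.000913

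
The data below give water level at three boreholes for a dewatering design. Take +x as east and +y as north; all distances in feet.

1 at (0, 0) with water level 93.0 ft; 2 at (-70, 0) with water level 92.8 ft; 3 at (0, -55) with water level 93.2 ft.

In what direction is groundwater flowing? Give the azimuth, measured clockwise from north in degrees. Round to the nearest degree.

322°

∂h/∂x = (92.8 − 93.0) / (-70 − 0) = +0.002857
∂h/∂y = (93.2 − 93.0) / (-55 − 0) = -0.003636
Flow direction (−∇h) has components (-0.002857 E, +0.003636 N).
Azimuth = atan2(E, N) = atan2(-0.002857, +0.003636) = 321.8° ≈ 322°.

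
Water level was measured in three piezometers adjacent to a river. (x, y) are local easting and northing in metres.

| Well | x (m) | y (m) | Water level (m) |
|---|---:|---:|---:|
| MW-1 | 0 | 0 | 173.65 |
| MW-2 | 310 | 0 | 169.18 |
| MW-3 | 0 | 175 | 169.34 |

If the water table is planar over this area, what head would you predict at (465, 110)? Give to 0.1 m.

164.2 m

∂h/∂x = (169.18 − 173.65) / (310 − 0) = -0.01442
∂h/∂y = (169.34 − 173.65) / (175 − 0) = -0.02463
h(465, 110) = 173.65 + (-0.01442)·(465) + (-0.02463)·(110) = 173.65 -6.705 -2.709 = 164.236 m.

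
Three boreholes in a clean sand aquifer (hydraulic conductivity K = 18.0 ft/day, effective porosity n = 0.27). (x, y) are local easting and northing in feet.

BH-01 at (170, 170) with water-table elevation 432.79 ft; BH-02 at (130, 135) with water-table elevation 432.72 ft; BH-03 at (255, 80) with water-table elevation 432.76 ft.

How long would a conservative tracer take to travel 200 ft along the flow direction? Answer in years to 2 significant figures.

Taking BH-01 as reference: BH-02−BH-01 = (-40, -35, -0.07); BH-03−BH-01 = (85, -90, -0.03).
Determinant of the coordinate differences = (-40)·(-90) − 85·(-35) = 6575.
∂h/∂x = [(-0.07)·(-90) − (-0.03)·(-35)] / 6575 = +0.0007985
∂h/∂y = [(-40)·(-0.03) − 85·(-0.07)] / 6575 = +0.001087
|∇h| = √(0.0007985² + 0.001087²) = 0.001349
Seepage velocity v = K·i/n = 18.0 × 0.001349 / 0.27 = 0.08993 ft/day.
t = 200 / 0.08993 = 2224 days = 6.09 years.

6.1 years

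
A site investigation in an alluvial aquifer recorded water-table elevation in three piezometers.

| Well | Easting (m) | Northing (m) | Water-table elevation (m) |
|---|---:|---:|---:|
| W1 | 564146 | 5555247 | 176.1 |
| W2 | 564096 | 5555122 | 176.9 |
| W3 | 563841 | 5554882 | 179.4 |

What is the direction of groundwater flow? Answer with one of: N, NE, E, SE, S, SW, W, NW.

NE

Taking W1 as reference: W2−W1 = (-50, -125, +0.8); W3−W1 = (-305, -365, +3.3).
Determinant of the coordinate differences = (-50)·(-365) − (-305)·(-125) = -19875.
∂h/∂x = [(+0.8)·(-365) − (+3.3)·(-125)] / -19875 = -0.006063
∂h/∂y = [(-50)·(+3.3) − (-305)·(+0.8)] / -19875 = -0.003975
Flow = −∇h = (+0.006063 east, +0.003975 north), which points northeast.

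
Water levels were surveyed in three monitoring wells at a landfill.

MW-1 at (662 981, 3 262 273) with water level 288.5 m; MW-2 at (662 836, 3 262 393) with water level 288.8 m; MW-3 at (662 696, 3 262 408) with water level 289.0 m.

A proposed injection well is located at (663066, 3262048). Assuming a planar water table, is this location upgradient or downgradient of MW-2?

downgradient

Taking MW-1 as reference: MW-2−MW-1 = (-145, 120, +0.3); MW-3−MW-1 = (-285, 135, +0.5).
Determinant of the coordinate differences = (-145)·135 − (-285)·120 = 14625.
∂h/∂x = [(+0.3)·135 − (+0.5)·120] / 14625 = -0.001333
∂h/∂y = [(-145)·(+0.5) − (-285)·(+0.3)] / 14625 = +0.0008889
Head at (663066, 3262048) = 288.5 + (-0.001333)·(85) + (+0.0008889)·(-225) = 288.19 m.
That is lower than the 288.8 m at MW-2, so the point is downgradient.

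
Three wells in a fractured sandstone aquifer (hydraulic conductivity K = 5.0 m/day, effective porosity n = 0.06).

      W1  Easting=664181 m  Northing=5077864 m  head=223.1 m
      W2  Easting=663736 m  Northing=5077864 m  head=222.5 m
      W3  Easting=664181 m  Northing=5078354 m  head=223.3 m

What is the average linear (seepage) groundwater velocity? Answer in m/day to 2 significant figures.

0.12 m/day

∂h/∂x = (222.5 − 223.1) / (663736 − 664181) = +0.001348
∂h/∂y = (223.3 − 223.1) / (5078354 − 5077864) = +0.0004082
|∇h| = √(0.001348² + 0.0004082²) = 0.001408
Seepage velocity v = K·i/n = 5.0 × 0.001408 / 0.06 = 0.1173 m/day.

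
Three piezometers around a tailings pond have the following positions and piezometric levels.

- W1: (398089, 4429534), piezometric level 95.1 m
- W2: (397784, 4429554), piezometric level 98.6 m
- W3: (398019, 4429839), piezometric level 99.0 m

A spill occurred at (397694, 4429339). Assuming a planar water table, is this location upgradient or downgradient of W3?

Differences from W1: to W2 (Δx, Δy, Δh) = (-305, 20, +3.5); to W3 = (-70, 305, +3.9).
Determinant of the coordinate differences = (-305)·305 − (-70)·20 = -91625.
∂h/∂x = [(+3.5)·305 − (+3.9)·20] / -91625 = -0.01080
∂h/∂y = [(-305)·(+3.9) − (-70)·(+3.5)] / -91625 = +0.01031
Head at (397694, 4429339) = 95.1 + (-0.01080)·(-395) + (+0.01031)·(-195) = 97.36 m.
That is lower than the 99.0 m at W3, so the point is downgradient.

downgradient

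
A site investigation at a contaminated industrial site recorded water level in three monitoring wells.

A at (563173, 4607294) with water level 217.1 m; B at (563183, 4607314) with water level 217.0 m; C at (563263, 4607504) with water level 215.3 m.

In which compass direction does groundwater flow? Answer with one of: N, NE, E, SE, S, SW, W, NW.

NW

With h = a·x + b·y + c and A as origin, the differences give:
  10·a + 20·b = -0.1
  90·a + 210·b = -1.8
Eliminate b (×210 and ×20, subtract): 300·a = 15.00 → a = ∂h/∂x = +0.05000
Back-substitute: b = ∂h/∂y = -0.03000.
Flow = −∇h = (-0.05000 east, +0.03000 north), which points northwest.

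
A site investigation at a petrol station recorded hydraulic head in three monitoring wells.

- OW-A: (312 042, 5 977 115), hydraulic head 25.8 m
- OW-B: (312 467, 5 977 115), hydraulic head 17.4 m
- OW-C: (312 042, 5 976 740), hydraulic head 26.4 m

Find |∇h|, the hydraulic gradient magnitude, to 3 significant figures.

0.0198

∂h/∂x = (17.4 − 25.8) / (312467 − 312042) = -0.01976
∂h/∂y = (26.4 − 25.8) / (5976740 − 5977115) = -0.001600
|∇h| = √(-0.01976² + -0.001600²) = 0.01982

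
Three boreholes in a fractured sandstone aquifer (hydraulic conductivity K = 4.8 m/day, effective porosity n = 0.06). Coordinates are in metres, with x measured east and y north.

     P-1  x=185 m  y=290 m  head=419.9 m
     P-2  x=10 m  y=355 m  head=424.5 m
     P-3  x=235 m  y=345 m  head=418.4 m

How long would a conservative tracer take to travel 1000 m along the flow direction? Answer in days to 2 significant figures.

Taking P-1 as reference: P-2−P-1 = (-175, 65, +4.6); P-3−P-1 = (50, 55, -1.5).
Determinant of the coordinate differences = (-175)·55 − 50·65 = -12875.
∂h/∂x = [(+4.6)·55 − (-1.5)·65] / -12875 = -0.02722
∂h/∂y = [(-175)·(-1.5) − 50·(+4.6)] / -12875 = -0.002524
|∇h| = √(-0.02722² + -0.002524²) = 0.02734
Seepage velocity v = K·i/n = 4.8 × 0.02734 / 0.06 = 2.187 m/day.
t = 1000 / 2.187 = 457.2 days.

460 days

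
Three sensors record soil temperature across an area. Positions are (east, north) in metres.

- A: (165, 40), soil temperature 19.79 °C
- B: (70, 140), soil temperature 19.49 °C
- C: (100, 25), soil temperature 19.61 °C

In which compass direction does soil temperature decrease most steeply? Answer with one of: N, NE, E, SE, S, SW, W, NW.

Taking A as reference: B−A = (-95, 100, -0.30); C−A = (-65, -15, -0.18).
Solve a·Δx + b·Δy = ΔT: det = (-95)·(-15) − (-65)·100 = 7925.
∂T/∂x = [(-0.30)·(-15) − (-0.18)·100] / 7925 = +0.002839
∂T/∂y = [(-95)·(-0.18) − (-65)·(-0.30)] / 7925 = -0.0003028
Steepest decrease is along −∇f = (-0.002839 E, +0.0003028 N) → west.

W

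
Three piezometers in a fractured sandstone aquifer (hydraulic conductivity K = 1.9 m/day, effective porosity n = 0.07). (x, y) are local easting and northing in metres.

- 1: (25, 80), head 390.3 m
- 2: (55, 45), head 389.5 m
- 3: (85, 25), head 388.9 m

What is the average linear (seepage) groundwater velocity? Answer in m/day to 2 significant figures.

Taking 1 as reference: 2−1 = (30, -35, -0.8); 3−1 = (60, -55, -1.4).
Determinant of the coordinate differences = 30·(-55) − 60·(-35) = 450.
∂h/∂x = [(-0.8)·(-55) − (-1.4)·(-35)] / 450 = -0.01111
∂h/∂y = [30·(-1.4) − 60·(-0.8)] / 450 = +0.01333
|∇h| = √(-0.01111² + 0.01333²) = 0.01735
Seepage velocity v = K·i/n = 1.9 × 0.01735 / 0.07 = 0.4709 m/day.

0.47 m/day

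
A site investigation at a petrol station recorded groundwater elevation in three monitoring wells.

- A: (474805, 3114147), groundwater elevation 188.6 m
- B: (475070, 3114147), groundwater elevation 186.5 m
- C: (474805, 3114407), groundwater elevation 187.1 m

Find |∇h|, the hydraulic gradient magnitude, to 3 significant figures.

∂h/∂x = (186.5 − 188.6) / (475070 − 474805) = -0.007925
∂h/∂y = (187.1 − 188.6) / (3114407 − 3114147) = -0.005769
|∇h| = √(-0.007925² + -0.005769²) = 0.009802

0.00980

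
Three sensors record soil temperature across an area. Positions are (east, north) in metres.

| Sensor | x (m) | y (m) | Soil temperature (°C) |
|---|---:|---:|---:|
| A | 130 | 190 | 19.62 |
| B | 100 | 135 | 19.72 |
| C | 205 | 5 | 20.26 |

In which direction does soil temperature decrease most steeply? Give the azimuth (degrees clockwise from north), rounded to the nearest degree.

328°

Three-point gradient (reference A): Δ to B = (-30, -55, +0.10), Δ to C = (75, -185, +0.64).
∂T/∂x = +0.001726, ∂T/∂y = -0.002760 (det = 9675).
Steepest decrease is along −∇f: components (-0.001726 E, +0.002760 N).
Azimuth = atan2(-0.001726, +0.002760) = 328.0° ≈ 328°.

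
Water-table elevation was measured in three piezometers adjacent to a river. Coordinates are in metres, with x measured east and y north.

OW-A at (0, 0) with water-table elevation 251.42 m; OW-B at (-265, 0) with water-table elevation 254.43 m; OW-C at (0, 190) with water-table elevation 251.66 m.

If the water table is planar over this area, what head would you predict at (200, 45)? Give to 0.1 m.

249.2 m

∂h/∂x = (254.43 − 251.42) / (-265 − 0) = -0.01136
∂h/∂y = (251.66 − 251.42) / (190 − 0) = +0.001263
h(200, 45) = 251.42 + (-0.01136)·(200) + (+0.001263)·(45) = 251.42 -2.272 +0.057 = 249.205 m.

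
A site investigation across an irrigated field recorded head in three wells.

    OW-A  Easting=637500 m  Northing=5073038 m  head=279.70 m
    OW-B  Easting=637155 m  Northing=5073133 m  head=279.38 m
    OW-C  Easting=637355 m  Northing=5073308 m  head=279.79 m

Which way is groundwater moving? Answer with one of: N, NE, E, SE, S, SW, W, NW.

Three-point gradient (reference OW-A): Δ to OW-B = (-345, 95, -0.32), Δ to OW-C = (-145, 270, +0.09).
∂h/∂x = +0.001196, ∂h/∂y = +0.0009757 (det = -79375).
Flow = −∇h = (-0.001196 east, -0.0009757 north), which points southwest.

SW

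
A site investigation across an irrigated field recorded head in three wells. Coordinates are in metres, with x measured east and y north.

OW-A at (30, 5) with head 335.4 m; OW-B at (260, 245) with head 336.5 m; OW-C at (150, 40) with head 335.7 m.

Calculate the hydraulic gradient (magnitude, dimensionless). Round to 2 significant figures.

Three-point gradient (reference OW-A): Δ to OW-B = (230, 240, +1.1), Δ to OW-C = (120, 35, +0.3).
∂h/∂x = +0.001614, ∂h/∂y = +0.003036 (det = -20750).
|∇h| = √(0.001614² + 0.003036²) = 0.003438

0.0034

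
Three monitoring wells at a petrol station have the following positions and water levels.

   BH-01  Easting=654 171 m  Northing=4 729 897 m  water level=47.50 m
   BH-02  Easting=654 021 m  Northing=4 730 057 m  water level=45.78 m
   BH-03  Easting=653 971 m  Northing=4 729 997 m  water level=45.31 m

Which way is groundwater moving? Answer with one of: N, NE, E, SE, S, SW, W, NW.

W

With h = a·x + b·y + c and BH-01 as origin, the differences give:
  (-150)·a + 160·b = -1.72
  (-200)·a + 100·b = -2.19
Eliminate b (×100 and ×160, subtract): 17000·a = 178.400 → a = ∂h/∂x = +0.01049
Back-substitute: b = ∂h/∂y = -0.0009118.
Flow = −∇h = (-0.01049 east, +0.0009118 north), which points west.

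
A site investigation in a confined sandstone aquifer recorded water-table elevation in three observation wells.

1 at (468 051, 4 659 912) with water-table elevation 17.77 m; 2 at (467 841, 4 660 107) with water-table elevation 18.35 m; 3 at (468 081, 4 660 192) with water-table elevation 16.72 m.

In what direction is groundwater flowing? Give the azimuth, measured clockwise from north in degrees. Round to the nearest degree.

Differences from 1: to 2 (Δx, Δy, Δh) = (-210, 195, +0.58); to 3 = (30, 280, -1.05).
Solve a·Δx + b·Δy = Δh: det = (-210)·280 − 30·195 = -64650.
∂h/∂x = [(+0.58)·280 − (-1.05)·195] / -64650 = -0.005679
∂h/∂y = [(-210)·(-1.05) − 30·(+0.58)] / -64650 = -0.003142
Flow direction (−∇h) has components (+0.005679 E, +0.003142 N).
Azimuth = atan2(E, N) = atan2(+0.005679, +0.003142) = 61.0° ≈ 061°.

061°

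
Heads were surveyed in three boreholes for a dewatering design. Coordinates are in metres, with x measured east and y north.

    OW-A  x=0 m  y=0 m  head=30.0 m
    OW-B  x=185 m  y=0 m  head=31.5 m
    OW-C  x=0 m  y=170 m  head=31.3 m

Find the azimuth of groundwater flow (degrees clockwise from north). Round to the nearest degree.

227°

∂h/∂x = (31.5 − 30.0) / (185 − 0) = +0.008108
∂h/∂y = (31.3 − 30.0) / (170 − 0) = +0.007647
Flow direction (−∇h) has components (-0.008108 E, -0.007647 N).
Azimuth = atan2(E, N) = atan2(-0.008108, -0.007647) = 226.7° ≈ 227°.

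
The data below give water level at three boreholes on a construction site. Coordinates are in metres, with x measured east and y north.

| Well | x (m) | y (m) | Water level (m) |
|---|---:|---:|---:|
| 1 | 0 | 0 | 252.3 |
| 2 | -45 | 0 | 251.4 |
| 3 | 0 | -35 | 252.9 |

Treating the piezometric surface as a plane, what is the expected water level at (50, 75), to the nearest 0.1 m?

∂h/∂x = (251.4 − 252.3) / (-45 − 0) = +0.02000
∂h/∂y = (252.9 − 252.3) / (-35 − 0) = -0.01714
h(50, 75) = 252.3 + (+0.02000)·(50) + (-0.01714)·(75) = 252.3 +1.000 -1.286 = 252.014 m.

252.0 m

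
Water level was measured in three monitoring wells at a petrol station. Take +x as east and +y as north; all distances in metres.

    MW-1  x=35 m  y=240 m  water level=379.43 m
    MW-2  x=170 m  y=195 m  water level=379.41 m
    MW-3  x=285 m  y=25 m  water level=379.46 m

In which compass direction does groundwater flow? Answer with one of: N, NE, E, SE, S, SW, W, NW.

NE

Taking MW-1 as reference: MW-2−MW-1 = (135, -45, -0.02); MW-3−MW-1 = (250, -215, +0.03).
Solve a·Δx + b·Δy = Δh: det = 135·(-215) − 250·(-45) = -17775.
∂h/∂x = [(-0.02)·(-215) − (+0.03)·(-45)] / -17775 = -0.0003179
∂h/∂y = [135·(+0.03) − 250·(-0.02)] / -17775 = -0.0005091
Flow = −∇h = (+0.0003179 east, +0.0005091 north), which points northeast.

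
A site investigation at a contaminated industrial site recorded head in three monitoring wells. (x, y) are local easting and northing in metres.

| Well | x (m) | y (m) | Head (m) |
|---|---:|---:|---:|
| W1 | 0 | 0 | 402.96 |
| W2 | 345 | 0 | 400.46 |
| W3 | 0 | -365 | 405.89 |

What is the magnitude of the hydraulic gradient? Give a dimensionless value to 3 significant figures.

∂h/∂x = (400.46 − 402.96) / (345 − 0) = -0.007246
∂h/∂y = (405.89 − 402.96) / (-365 − 0) = -0.008027
|∇h| = √(-0.007246² + -0.008027²) = 0.01081

0.0108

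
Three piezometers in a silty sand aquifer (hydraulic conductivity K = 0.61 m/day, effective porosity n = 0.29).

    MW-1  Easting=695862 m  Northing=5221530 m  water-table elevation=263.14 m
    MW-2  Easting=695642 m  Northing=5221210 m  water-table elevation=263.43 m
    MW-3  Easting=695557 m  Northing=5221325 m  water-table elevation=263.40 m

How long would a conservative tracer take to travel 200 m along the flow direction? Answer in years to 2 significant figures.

Differences from MW-1: to MW-2 (Δx, Δy, Δh) = (-220, -320, +0.29); to MW-3 = (-305, -205, +0.26).
Solve a·Δx + b·Δy = Δh: det = (-220)·(-205) − (-305)·(-320) = -52500.
∂h/∂x = [(+0.29)·(-205) − (+0.26)·(-320)] / -52500 = -0.0004524
∂h/∂y = [(-220)·(+0.26) − (-305)·(+0.29)] / -52500 = -0.0005952
|∇h| = √(-0.0004524² + -0.0005952²) = 0.0007476
Seepage velocity v = K·i/n = 0.61 × 0.0007476 / 0.29 = 0.001573 m/day.
t = 200 / 0.001573 = 1.271e+05 days = 348 years.

350 years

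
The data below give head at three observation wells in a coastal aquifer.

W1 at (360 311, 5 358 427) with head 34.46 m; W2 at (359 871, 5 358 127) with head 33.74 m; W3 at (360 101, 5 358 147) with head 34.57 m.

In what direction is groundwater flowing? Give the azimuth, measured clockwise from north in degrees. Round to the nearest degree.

310°

Three-point gradient (reference W1): Δ to W2 = (-440, -300, -0.72), Δ to W3 = (-210, -280, +0.11).
∂h/∂x = +0.003897, ∂h/∂y = -0.003316 (det = 60200).
Flow direction (−∇h) has components (-0.003897 E, +0.003316 N).
Azimuth = atan2(E, N) = atan2(-0.003897, +0.003316) = 310.4° ≈ 310°.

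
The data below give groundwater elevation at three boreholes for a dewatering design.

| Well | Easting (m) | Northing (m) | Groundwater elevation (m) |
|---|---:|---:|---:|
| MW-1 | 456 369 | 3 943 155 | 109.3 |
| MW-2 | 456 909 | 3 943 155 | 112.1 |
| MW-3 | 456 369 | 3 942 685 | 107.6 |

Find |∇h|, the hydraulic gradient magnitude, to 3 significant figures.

0.00632

∂h/∂x = (112.1 − 109.3) / (456909 − 456369) = +0.005185
∂h/∂y = (107.6 − 109.3) / (3942685 − 3943155) = +0.003617
|∇h| = √(0.005185² + 0.003617²) = 0.006322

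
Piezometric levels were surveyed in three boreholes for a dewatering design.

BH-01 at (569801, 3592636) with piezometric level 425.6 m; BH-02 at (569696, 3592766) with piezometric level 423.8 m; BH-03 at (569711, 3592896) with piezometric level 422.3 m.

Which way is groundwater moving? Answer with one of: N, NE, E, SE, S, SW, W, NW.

N

Differences from BH-01: to BH-02 (Δx, Δy, Δh) = (-105, 130, -1.8); to BH-03 = (-90, 260, -3.3).
Solve a·Δx + b·Δy = Δh: det = (-105)·260 − (-90)·130 = -15600.
∂h/∂x = [(-1.8)·260 − (-3.3)·130] / -15600 = +0.002500
∂h/∂y = [(-105)·(-3.3) − (-90)·(-1.8)] / -15600 = -0.01183
Flow = −∇h = (-0.002500 east, +0.01183 north), which points north.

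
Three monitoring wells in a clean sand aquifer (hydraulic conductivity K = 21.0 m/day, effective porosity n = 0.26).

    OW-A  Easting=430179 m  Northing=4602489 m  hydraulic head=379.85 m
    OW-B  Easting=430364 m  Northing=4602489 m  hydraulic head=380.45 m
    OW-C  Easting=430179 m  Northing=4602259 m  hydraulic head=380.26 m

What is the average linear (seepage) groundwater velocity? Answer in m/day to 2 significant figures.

0.30 m/day

∂h/∂x = (380.45 − 379.85) / (430364 − 430179) = +0.003243
∂h/∂y = (380.26 − 379.85) / (4602259 − 4602489) = -0.001783
|∇h| = √(0.003243² + -0.001783²) = 0.003701
Seepage velocity v = K·i/n = 21.0 × 0.003701 / 0.26 = 0.2989 m/day.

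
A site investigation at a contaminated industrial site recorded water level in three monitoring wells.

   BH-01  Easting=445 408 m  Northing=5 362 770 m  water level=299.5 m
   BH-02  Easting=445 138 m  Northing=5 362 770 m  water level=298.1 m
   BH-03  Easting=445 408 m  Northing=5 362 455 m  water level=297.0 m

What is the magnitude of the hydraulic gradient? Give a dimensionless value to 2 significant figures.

∂h/∂x = (298.1 − 299.5) / (445138 − 445408) = +0.005185
∂h/∂y = (297.0 − 299.5) / (5362455 − 5362770) = +0.007937
|∇h| = √(0.005185² + 0.007937²) = 0.009481

0.0095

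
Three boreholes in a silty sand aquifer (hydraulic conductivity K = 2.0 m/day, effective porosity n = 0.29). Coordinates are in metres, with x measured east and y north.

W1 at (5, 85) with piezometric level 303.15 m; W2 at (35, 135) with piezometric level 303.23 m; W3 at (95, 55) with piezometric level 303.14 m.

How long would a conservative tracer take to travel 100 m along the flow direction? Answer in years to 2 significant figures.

28 years

Differences from W1: to W2 (Δx, Δy, Δh) = (30, 50, +0.08); to W3 = (90, -30, -0.01).
Determinant of the coordinate differences = 30·(-30) − 90·50 = -5400.
∂h/∂x = [(+0.08)·(-30) − (-0.01)·50] / -5400 = +0.0003519
∂h/∂y = [30·(-0.01) − 90·(+0.08)] / -5400 = +0.001389
|∇h| = √(0.0003519² + 0.001389²) = 0.001433
Seepage velocity v = K·i/n = 2.0 × 0.001433 / 0.29 = 0.009883 m/day.
t = 100 / 0.009883 = 1.012e+04 days = 27.7 years.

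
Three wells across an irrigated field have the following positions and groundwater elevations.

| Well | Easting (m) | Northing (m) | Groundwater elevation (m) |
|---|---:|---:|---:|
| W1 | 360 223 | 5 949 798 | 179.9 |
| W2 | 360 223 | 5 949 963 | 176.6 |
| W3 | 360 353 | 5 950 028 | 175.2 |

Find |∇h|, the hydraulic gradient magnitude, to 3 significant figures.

Taking W1 as reference: W2−W1 = (0, 165, -3.3); W3−W1 = (130, 230, -4.7).
Solve a·Δx + b·Δy = Δh: det = 0·230 − 130·165 = -21450.
∂h/∂x = [(-3.3)·230 − (-4.7)·165] / -21450 = -0.0007692
∂h/∂y = [0·(-4.7) − 130·(-3.3)] / -21450 = -0.02000
|∇h| = √(-0.0007692² + -0.02000²) = 0.02001

0.0200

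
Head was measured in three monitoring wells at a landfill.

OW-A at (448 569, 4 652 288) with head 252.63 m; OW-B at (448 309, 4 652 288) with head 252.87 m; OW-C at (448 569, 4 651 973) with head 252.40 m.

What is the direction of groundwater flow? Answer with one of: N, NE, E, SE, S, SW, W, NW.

SE

∂h/∂x = (252.87 − 252.63) / (448309 − 448569) = -0.0009231
∂h/∂y = (252.40 − 252.63) / (4651973 − 4652288) = +0.0007302
Flow = −∇h = (+0.0009231 east, -0.0007302 north), which points southeast.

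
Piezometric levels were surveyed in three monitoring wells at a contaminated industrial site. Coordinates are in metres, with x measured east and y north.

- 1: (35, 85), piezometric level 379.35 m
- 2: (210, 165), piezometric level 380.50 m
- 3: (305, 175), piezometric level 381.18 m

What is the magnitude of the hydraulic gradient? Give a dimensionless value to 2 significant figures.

Three-point gradient (reference 1): Δ to 2 = (175, 80, +1.15), Δ to 3 = (270, 90, +1.83).
∂h/∂x = +0.007333, ∂h/∂y = -0.001667 (det = -5850).
|∇h| = √(0.007333² + -0.001667²) = 0.00752

0.0075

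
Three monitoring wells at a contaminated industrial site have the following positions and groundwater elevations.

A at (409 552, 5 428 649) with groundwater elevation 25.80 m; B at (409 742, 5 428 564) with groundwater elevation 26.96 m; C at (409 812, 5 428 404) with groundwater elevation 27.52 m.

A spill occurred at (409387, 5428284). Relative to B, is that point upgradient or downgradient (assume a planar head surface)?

With h = a·x + b·y + c and A as origin, the differences give:
  190·a + (-85)·b = +1.16
  260·a + (-245)·b = +1.72
Eliminate b (×(-245) and ×(-85), subtract): -24450·a = -138.000 → a = ∂h/∂x = +0.005644
Back-substitute: b = ∂h/∂y = -0.001031.
Head at (409387, 5428284) = 25.80 + (+0.005644)·(-165) + (-0.001031)·(-365) = 25.24 m.
That is lower than the 26.96 m at B, so the point is downgradient.

downgradient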